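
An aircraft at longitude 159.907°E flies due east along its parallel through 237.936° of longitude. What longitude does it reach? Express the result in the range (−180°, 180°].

37.843°E

Start at +159.907°; shift +237.936° → +397.843°.
+397.843° lies outside (−180°, 180°]; subtract 360° → +37.843°.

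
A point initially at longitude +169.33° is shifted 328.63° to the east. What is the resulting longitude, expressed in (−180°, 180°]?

Start at +169.33°; shift +328.63° → +497.96°.
+497.96° lies outside (−180°, 180°]; subtract 360° → +137.96°.

+137.96°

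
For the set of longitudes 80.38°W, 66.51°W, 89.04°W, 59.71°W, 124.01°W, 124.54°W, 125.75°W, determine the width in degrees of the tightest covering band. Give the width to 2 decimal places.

Sort the longitudes: -125.75°, -124.54°, -124.01°, -89.04°, -80.38°, -66.51°, -59.71°.
Eastward gaps between consecutive values (wrapping around): 1.21°, 0.53°, 34.97°, 8.66°, 13.87°, 6.80°, 293.96°.
Largest gap = 293.96° ⇒ minimal covering band is its complement: 360° − 293.96° = 66.04°.
Band runs from -125.75° eastward to -59.71°.

66.04°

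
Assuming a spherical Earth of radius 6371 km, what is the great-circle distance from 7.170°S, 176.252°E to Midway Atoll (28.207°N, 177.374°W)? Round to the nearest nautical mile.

Δλ = -177.374 − 176.252 = -353.626°; wrapped into (−180°, 180°]: 6.374°.
Δφ = 28.207 − -7.170 = 35.377°.
a = sin²(Δφ/2) + cos φ₁ · cos φ₂ · sin²(Δλ/2) = 0.095022.
c = 2·atan2(√a, √(1−a)) = 0.62672 rad → d = 6371·c ≈ 3992.84 km ≈ 2155.96 nmi.

2156 nmi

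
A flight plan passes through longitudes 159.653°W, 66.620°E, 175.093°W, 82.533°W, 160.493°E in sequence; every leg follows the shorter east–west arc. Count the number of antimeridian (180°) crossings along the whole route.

3

Leg 1: -159.653° → +66.620°, shortest Δλ = -133.727° (west) — crosses 180°.
Leg 2: +66.620° → -175.093°, shortest Δλ = 118.287° (east) — crosses 180°.
Leg 3: -175.093° → -82.533°, shortest Δλ = 92.56° (east) — does not cross 180°.
Leg 4: -82.533° → +160.493°, shortest Δλ = -116.974° (west) — crosses 180°.
Total crossings: 3.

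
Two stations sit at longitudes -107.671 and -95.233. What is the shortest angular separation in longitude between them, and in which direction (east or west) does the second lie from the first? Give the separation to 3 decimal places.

Raw difference: -95.233 − -107.671 = 12.438°.
Normalise into (−180°, 180°]: 12.438° stays 12.438°.
Positive ⇒ the second point lies to the east; separation 12.438°.

12.438° east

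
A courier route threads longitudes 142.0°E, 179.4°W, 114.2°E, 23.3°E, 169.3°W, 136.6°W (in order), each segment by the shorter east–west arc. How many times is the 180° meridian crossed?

3

Leg 1: +142.0° → -179.4°, shortest Δλ = 38.6° (east) — crosses 180°.
Leg 2: -179.4° → +114.2°, shortest Δλ = -66.4° (west) — crosses 180°.
Leg 3: +114.2° → +23.3°, shortest Δλ = -90.9° (west) — does not cross 180°.
Leg 4: +23.3° → -169.3°, shortest Δλ = 167.4° (east) — crosses 180°.
Leg 5: -169.3° → -136.6°, shortest Δλ = 32.7° (east) — does not cross 180°.
Total crossings: 3.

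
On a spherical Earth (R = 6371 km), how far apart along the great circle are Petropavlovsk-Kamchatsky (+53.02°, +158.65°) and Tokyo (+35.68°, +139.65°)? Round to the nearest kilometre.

2434 km

Δλ = 139.65 − 158.65 = -19.00°.
Δφ = 35.68 − 53.02 = -17.34°.
a = sin²(Δφ/2) + cos φ₁ · cos φ₂ · sin²(Δλ/2) = 0.036034.
c = 2·atan2(√a, √(1−a)) = 0.38197 rad → d = 6371·c ≈ 2433.53 km.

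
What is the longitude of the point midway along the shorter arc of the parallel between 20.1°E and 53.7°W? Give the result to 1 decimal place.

16.8°W

Signed shortest Δλ from +20.1° to -53.7° is -73.8°.
Midpoint longitude = +20.1° + (-73.8°)/2 = +20.1° − 36.9° = -16.8°.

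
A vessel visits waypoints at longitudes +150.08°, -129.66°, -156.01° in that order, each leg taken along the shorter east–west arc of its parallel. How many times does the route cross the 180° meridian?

Leg 1: +150.08° → -129.66°, shortest Δλ = 80.26° (east) — crosses 180°.
Leg 2: -129.66° → -156.01°, shortest Δλ = -26.35° (west) — does not cross 180°.
Total crossings: 1.

1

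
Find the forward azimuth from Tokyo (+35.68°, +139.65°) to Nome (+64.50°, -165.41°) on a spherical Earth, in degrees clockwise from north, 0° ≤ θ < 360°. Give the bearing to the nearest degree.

Δλ = -165.41 − 139.65 = -305.06°; wrapped into (−180°, 180°]: 54.94°.
θ = atan2( sin Δλ · cos φ₂ , cos φ₁ · sin φ₂ − sin φ₁ · cos φ₂ · cos Δλ )
  = atan2(0.35240, 0.58892) = 30.895° → normalised to [0°, 360°): 30.895°.

31°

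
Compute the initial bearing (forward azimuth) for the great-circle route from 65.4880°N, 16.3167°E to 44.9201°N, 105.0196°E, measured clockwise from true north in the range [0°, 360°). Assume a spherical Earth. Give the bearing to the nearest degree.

Δλ = 105.0196 − 16.3167 = 88.7029°.
θ = atan2( sin Δλ · cos φ₂ , cos φ₁ · sin φ₂ − sin φ₁ · cos φ₂ · cos Δλ )
  = atan2(0.70791, 0.27837) = 68.534° → normalised to [0°, 360°): 68.534°.

69°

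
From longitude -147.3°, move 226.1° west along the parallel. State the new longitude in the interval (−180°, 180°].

-13.4°

Start at -147.3°; shift −226.1° → -373.4°.
-373.4° lies outside (−180°, 180°]; add 360° → -13.4°.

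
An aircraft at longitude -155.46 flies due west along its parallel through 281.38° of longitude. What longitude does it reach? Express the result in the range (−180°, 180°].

-76.84°

Start at -155.46°; shift −281.38° → -436.84°.
-436.84° lies outside (−180°, 180°]; add 360° → -76.84°.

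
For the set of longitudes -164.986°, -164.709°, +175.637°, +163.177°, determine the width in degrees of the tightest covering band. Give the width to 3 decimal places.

32.114°

Sort the longitudes: -164.986°, -164.709°, +163.177°, +175.637°.
Eastward gaps between consecutive values (wrapping around): 0.277°, 327.886°, 12.460°, 19.377°.
Largest gap = 327.886° ⇒ minimal covering band is its complement: 360° − 327.886° = 32.114°.
Band runs from +163.177° eastward to -164.709°, crossing the antimeridian.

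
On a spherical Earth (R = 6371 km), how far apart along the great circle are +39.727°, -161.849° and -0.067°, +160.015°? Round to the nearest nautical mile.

Δλ = 160.015 − -161.849 = 321.864°; wrapped into (−180°, 180°]: -38.136°.
Δφ = -0.067 − 39.727 = -39.794°.
a = sin²(Δφ/2) + cos φ₁ · cos φ₂ · sin²(Δλ/2) = 0.197908.
c = 2·atan2(√a, √(1−a)) = 0.92205 rad → d = 6371·c ≈ 5874.41 km ≈ 3171.93 nmi.

3172 nmi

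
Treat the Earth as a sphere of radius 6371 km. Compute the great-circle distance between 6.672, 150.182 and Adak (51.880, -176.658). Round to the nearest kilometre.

5870 km

Δλ = -176.658 − 150.182 = -326.840°; wrapped into (−180°, 180°]: 33.160°.
Δφ = 51.880 − 6.672 = 45.208°.
a = sin²(Δφ/2) + cos φ₁ · cos φ₂ · sin²(Δλ/2) = 0.197658.
c = 2·atan2(√a, √(1−a)) = 0.92143 rad → d = 6371·c ≈ 5870.41 km.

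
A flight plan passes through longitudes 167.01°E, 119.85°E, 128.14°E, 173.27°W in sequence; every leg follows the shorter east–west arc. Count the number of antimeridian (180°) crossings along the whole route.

Leg 1: +167.01° → +119.85°, shortest Δλ = -47.16° (west) — does not cross 180°.
Leg 2: +119.85° → +128.14°, shortest Δλ = 8.29° (east) — does not cross 180°.
Leg 3: +128.14° → -173.27°, shortest Δλ = 58.59° (east) — crosses 180°.
Total crossings: 1.

1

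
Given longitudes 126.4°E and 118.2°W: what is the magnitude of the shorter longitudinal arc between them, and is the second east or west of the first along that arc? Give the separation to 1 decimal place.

115.4° east

Raw difference: -118.2 − 126.4 = -244.6°.
Normalise into (−180°, 180°]: -244.6° + 360° = 115.4°.
Positive ⇒ the second point lies to the east; separation 115.4°.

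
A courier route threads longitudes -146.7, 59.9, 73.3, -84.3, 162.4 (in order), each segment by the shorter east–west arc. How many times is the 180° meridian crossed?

Leg 1: -146.7° → +59.9°, shortest Δλ = -153.4° (west) — crosses 180°.
Leg 2: +59.9° → +73.3°, shortest Δλ = 13.4° (east) — does not cross 180°.
Leg 3: +73.3° → -84.3°, shortest Δλ = -157.6° (west) — does not cross 180°.
Leg 4: -84.3° → +162.4°, shortest Δλ = -113.3° (west) — crosses 180°.
Total crossings: 2.

2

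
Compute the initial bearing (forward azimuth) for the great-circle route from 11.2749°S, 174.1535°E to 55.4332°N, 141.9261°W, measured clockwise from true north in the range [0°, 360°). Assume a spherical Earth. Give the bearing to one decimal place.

23.9°

Δλ = -141.9261 − 174.1535 = -316.0796°; wrapped into (−180°, 180°]: 43.9204°.
θ = atan2( sin Δλ · cos φ₂ , cos φ₁ · sin φ₂ − sin φ₁ · cos φ₂ · cos Δλ )
  = atan2(0.39356, 0.88748) = 23.915° → normalised to [0°, 360°): 23.915°.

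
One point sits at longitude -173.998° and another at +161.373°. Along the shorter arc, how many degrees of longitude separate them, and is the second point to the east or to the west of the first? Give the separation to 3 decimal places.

24.629° west

Raw difference: 161.373 − -173.998 = 335.371°.
Normalise into (−180°, 180°]: 335.371° − 360° = -24.629°.
Negative ⇒ the second point lies to the west; separation 24.629°.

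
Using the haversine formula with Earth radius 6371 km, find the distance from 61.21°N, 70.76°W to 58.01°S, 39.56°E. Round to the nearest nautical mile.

Δλ = 39.56 − -70.76 = 110.32°.
Δφ = -58.01 − 61.21 = -119.22°.
a = sin²(Δφ/2) + cos φ₁ · cos φ₂ · sin²(Δλ/2) = 0.915951.
c = 2·atan2(√a, √(1−a)) = 2.55332 rad → d = 6371·c ≈ 16267.23 km ≈ 8783.60 nmi.

8784 nmi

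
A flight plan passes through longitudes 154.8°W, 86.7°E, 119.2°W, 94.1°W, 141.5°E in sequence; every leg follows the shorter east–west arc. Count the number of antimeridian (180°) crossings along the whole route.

3

Leg 1: -154.8° → +86.7°, shortest Δλ = -118.5° (west) — crosses 180°.
Leg 2: +86.7° → -119.2°, shortest Δλ = 154.1° (east) — crosses 180°.
Leg 3: -119.2° → -94.1°, shortest Δλ = 25.1° (east) — does not cross 180°.
Leg 4: -94.1° → +141.5°, shortest Δλ = -124.4° (west) — crosses 180°.
Total crossings: 3.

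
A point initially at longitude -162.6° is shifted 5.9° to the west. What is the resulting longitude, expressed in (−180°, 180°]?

-168.5°

Start at -162.6°; shift −5.9° → -168.5°.
-168.5° already lies in (−180°, 180°].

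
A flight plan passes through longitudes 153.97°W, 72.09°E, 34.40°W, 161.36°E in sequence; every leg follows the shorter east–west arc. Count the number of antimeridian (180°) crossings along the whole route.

Leg 1: -153.97° → +72.09°, shortest Δλ = -133.94° (west) — crosses 180°.
Leg 2: +72.09° → -34.40°, shortest Δλ = -106.49° (west) — does not cross 180°.
Leg 3: -34.40° → +161.36°, shortest Δλ = -164.24° (west) — crosses 180°.
Total crossings: 2.

2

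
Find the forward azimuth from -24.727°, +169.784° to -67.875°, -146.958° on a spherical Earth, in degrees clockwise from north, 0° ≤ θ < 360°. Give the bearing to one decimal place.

Δλ = -146.958 − 169.784 = -316.742°; wrapped into (−180°, 180°]: 43.258°.
θ = atan2( sin Δλ · cos φ₂ , cos φ₁ · sin φ₂ − sin φ₁ · cos φ₂ · cos Δλ )
  = atan2(0.25810, -0.72669) = 160.447° → normalised to [0°, 360°): 160.447°.

160.4°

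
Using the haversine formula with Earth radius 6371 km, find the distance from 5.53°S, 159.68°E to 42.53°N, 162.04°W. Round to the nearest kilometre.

Δλ = -162.04 − 159.68 = -321.72°; wrapped into (−180°, 180°]: 38.28°.
Δφ = 42.53 − -5.53 = 48.06°.
a = sin²(Δφ/2) + cos φ₁ · cos φ₂ · sin²(Δλ/2) = 0.244677.
c = 2·atan2(√a, √(1−a)) = 1.03486 rad → d = 6371·c ≈ 6593.10 km.

6593 km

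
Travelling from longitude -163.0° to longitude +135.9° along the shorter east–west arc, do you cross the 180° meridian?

Yes

Naïve |135.9 − -163.0| = 298.9° > 180°, so the shorter arc goes the other way round — across 180°.
Signed shortest Δλ = ((135.9 − -163.0 + 180) mod 360) − 180 = -61.1°.
Going west by 61.1° from -163.0° passes through 180° before reaching +135.9°.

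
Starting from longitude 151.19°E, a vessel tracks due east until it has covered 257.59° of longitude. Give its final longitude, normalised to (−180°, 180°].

48.78°E

Start at +151.19°; shift +257.59° → +408.78°.
+408.78° lies outside (−180°, 180°]; subtract 360° → +48.78°.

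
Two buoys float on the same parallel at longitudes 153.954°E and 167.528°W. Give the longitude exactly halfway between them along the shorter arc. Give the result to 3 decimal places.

173.213°E

Signed shortest Δλ from +153.954° to -167.528° is +38.518°.
Midpoint longitude = +153.954° + (+38.518°)/2 = +153.954° + 19.259° = +173.213°.
(The naïve average (+153.954 + -167.528)/2 = -6.787° is on the wrong side of the globe.)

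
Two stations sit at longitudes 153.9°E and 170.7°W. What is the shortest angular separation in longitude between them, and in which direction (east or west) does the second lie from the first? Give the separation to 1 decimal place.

Raw difference: -170.7 − 153.9 = -324.6°.
Normalise into (−180°, 180°]: -324.6° + 360° = 35.4°.
Positive ⇒ the second point lies to the east; separation 35.4°.

35.4° east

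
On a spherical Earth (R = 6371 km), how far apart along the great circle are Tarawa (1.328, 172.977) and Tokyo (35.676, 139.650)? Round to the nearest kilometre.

5138 km

Δλ = 139.650 − 172.977 = -33.327°.
Δφ = 35.676 − 1.328 = 34.348°.
a = sin²(Δφ/2) + cos φ₁ · cos φ₂ · sin²(Δλ/2) = 0.153963.
c = 2·atan2(√a, √(1−a)) = 0.80644 rad → d = 6371·c ≈ 5137.82 km.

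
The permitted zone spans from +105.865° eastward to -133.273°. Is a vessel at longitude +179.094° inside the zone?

Band width going east from +105.865° to -133.273°: ((-133.273 − 105.865) mod 360) = 120.862°.
Offset of +179.094° east of the west edge: ((179.094 − 105.865) mod 360) = 73.229°.
73.229° ≤ 120.862° ⇒ inside.

Yes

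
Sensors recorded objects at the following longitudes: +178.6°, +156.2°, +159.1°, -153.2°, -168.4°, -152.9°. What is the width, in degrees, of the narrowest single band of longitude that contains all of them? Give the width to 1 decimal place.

50.9°

Sort the longitudes: -168.4°, -153.2°, -152.9°, +156.2°, +159.1°, +178.6°.
Eastward gaps between consecutive values (wrapping around): 15.2°, 0.3°, 309.1°, 2.9°, 19.5°, 13.0°.
Largest gap = 309.1° ⇒ minimal covering band is its complement: 360° − 309.1° = 50.9°.
Band runs from +156.2° eastward to -152.9°, crossing the antimeridian.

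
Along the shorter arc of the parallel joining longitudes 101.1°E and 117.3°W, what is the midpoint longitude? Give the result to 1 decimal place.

171.9°E

Signed shortest Δλ from +101.1° to -117.3° is +141.6°.
Midpoint longitude = +101.1° + (+141.6°)/2 = +101.1° + 70.8° = +171.9°.
(The naïve average (+101.1 + -117.3)/2 = -8.1° is on the wrong side of the globe.)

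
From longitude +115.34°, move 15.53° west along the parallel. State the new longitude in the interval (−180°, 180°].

+99.81°

Start at +115.34°; shift −15.53° → +99.81°.
+99.81° already lies in (−180°, 180°].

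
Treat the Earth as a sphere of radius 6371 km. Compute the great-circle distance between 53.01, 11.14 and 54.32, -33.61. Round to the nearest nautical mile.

1567 nmi

Δλ = -33.61 − 11.14 = -44.75°.
Δφ = 54.32 − 53.01 = 1.31°.
a = sin²(Δφ/2) + cos φ₁ · cos φ₂ · sin²(Δλ/2) = 0.050983.
c = 2·atan2(√a, √(1−a)) = 0.45552 rad → d = 6371·c ≈ 2902.10 km ≈ 1567.01 nmi.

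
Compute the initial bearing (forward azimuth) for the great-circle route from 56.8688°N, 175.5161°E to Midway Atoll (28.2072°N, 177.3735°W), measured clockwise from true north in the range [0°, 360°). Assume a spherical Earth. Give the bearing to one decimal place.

167.0°

Δλ = -177.3735 − 175.5161 = -352.8896°; wrapped into (−180°, 180°]: 7.1104°.
θ = atan2( sin Δλ · cos φ₂ , cos φ₁ · sin φ₂ − sin φ₁ · cos φ₂ · cos Δλ )
  = atan2(0.10908, -0.47396) = 167.039° → normalised to [0°, 360°): 167.039°.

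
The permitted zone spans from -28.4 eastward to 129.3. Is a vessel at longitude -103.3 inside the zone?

No

Band width going east from -28.4° to +129.3°: ((129.3 − -28.4) mod 360) = 157.7°.
Offset of -103.3° east of the west edge: ((-103.3 − -28.4) mod 360) = 285.1°.
285.1° > 157.7° ⇒ outside.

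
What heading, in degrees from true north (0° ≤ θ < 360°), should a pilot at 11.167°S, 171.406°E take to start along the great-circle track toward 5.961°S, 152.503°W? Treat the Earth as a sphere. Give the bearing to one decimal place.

Δλ = -152.503 − 171.406 = -323.909°; wrapped into (−180°, 180°]: 36.091°.
θ = atan2( sin Δλ · cos φ₂ , cos φ₁ · sin φ₂ − sin φ₁ · cos φ₂ · cos Δλ )
  = atan2(0.58588, 0.05377) = 84.756° → normalised to [0°, 360°): 84.756°.

84.8°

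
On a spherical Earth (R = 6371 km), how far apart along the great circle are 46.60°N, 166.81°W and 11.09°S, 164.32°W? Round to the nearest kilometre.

6420 km

Δλ = -164.32 − -166.81 = 2.49°.
Δφ = -11.09 − 46.60 = -57.69°.
a = sin²(Δφ/2) + cos φ₁ · cos φ₂ · sin²(Δλ/2) = 0.233068.
c = 2·atan2(√a, √(1−a)) = 1.00763 rad → d = 6371·c ≈ 6419.63 km.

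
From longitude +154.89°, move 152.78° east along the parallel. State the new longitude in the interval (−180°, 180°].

Start at +154.89°; shift +152.78° → +307.67°.
+307.67° lies outside (−180°, 180°]; subtract 360° → -52.33°.

-52.33°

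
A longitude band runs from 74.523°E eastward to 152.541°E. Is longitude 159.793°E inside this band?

Band width going east from +74.523° to +152.541°: ((152.541 − 74.523) mod 360) = 78.018°.
Offset of +159.793° east of the west edge: ((159.793 − 74.523) mod 360) = 85.270°.
85.270° > 78.018° ⇒ outside.

No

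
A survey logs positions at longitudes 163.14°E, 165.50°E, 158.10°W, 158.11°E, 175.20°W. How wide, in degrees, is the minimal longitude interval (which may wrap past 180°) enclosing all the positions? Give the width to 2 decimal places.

Sort the longitudes: -175.20°, -158.10°, +158.11°, +163.14°, +165.50°.
Eastward gaps between consecutive values (wrapping around): 17.10°, 316.21°, 5.03°, 2.36°, 19.30°.
Largest gap = 316.21° ⇒ minimal covering band is its complement: 360° − 316.21° = 43.79°.
Band runs from +158.11° eastward to -158.10°, crossing the antimeridian.

43.79°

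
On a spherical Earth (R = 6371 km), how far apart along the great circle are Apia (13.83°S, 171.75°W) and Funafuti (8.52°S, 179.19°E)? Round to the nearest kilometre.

Δλ = 179.19 − -171.75 = 350.94°; wrapped into (−180°, 180°]: -9.06°.
Δφ = -8.52 − -13.83 = 5.31°.
a = sin²(Δφ/2) + cos φ₁ · cos φ₂ · sin²(Δλ/2) = 0.008136.
c = 2·atan2(√a, √(1−a)) = 0.18065 rad → d = 6371·c ≈ 1150.89 km.

1151 km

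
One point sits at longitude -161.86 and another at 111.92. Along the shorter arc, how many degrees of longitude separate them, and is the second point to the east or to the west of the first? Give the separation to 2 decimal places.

86.22° west

Raw difference: 111.92 − -161.86 = 273.78°.
Normalise into (−180°, 180°]: 273.78° − 360° = -86.22°.
Negative ⇒ the second point lies to the west; separation 86.22°.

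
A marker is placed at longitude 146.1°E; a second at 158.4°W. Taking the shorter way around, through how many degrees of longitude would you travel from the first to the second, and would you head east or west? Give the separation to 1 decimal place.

Raw difference: -158.4 − 146.1 = -304.5°.
Normalise into (−180°, 180°]: -304.5° + 360° = 55.5°.
Positive ⇒ the second point lies to the east; separation 55.5°.

55.5° east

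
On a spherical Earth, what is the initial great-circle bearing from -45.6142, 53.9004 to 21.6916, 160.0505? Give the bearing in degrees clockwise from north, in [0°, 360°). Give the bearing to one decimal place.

85.3°

Δλ = 160.0505 − 53.9004 = 106.1501°.
θ = atan2( sin Δλ · cos φ₂ , cos φ₁ · sin φ₂ − sin φ₁ · cos φ₂ · cos Δλ )
  = atan2(0.89252, 0.07383) = 85.271° → normalised to [0°, 360°): 85.271°.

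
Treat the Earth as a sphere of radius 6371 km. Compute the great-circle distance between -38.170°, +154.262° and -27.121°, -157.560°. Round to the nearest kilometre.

4621 km

Δλ = -157.560 − 154.262 = -311.822°; wrapped into (−180°, 180°]: 48.178°.
Δφ = -27.121 − -38.170 = 11.049°.
a = sin²(Δφ/2) + cos φ₁ · cos φ₂ · sin²(Δλ/2) = 0.125838.
c = 2·atan2(√a, √(1−a)) = 0.72526 rad → d = 6371·c ≈ 4620.66 km.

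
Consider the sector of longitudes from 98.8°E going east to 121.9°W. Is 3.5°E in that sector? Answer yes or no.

No

Band width going east from +98.8° to -121.9°: ((-121.9 − 98.8) mod 360) = 139.3°.
Offset of +3.5° east of the west edge: ((3.5 − 98.8) mod 360) = 264.7°.
264.7° > 139.3° ⇒ outside.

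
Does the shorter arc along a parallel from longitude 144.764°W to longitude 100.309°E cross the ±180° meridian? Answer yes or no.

Naïve |100.309 − -144.764| = 245.073° > 180°, so the shorter arc goes the other way round — across 180°.
Signed shortest Δλ = ((100.309 − -144.764 + 180) mod 360) − 180 = -114.927°.
Going west by 114.927° from -144.764° passes through 180° before reaching +100.309°.

Yes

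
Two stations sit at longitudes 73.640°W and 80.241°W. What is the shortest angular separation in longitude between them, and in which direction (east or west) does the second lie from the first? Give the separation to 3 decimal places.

6.601° west

Raw difference: -80.241 − -73.640 = -6.601°.
Normalise into (−180°, 180°]: -6.601° stays -6.601°.
Negative ⇒ the second point lies to the west; separation 6.601°.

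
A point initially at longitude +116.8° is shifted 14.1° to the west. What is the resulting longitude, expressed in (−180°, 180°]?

+102.7°

Start at +116.8°; shift −14.1° → +102.7°.
+102.7° already lies in (−180°, 180°].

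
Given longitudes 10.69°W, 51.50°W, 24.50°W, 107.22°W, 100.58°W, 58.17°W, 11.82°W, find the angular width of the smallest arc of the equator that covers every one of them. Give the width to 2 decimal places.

Sort the longitudes: -107.22°, -100.58°, -58.17°, -51.50°, -24.50°, -11.82°, -10.69°.
Eastward gaps between consecutive values (wrapping around): 6.64°, 42.41°, 6.67°, 27.00°, 12.68°, 1.13°, 263.47°.
Largest gap = 263.47° ⇒ minimal covering band is its complement: 360° − 263.47° = 96.53°.
Band runs from -107.22° eastward to -10.69°.

96.53°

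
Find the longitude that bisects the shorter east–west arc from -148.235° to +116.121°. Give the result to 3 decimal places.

+163.943°

Signed shortest Δλ from -148.235° to +116.121° is -95.644°.
Midpoint longitude = -148.235° + (-95.644°)/2 = -148.235° − 47.822° = -196.057°.
Normalise into (−180°, 180°]: +163.943°.
(The naïve average (-148.235 + +116.121)/2 = -16.057° is on the wrong side of the globe.)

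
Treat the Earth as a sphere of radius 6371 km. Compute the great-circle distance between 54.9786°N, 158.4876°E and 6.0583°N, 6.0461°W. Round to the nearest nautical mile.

7062 nmi

Δλ = -6.0461 − 158.4876 = -164.5337°.
Δφ = 6.0583 − 54.9786 = -48.9203°.
a = sin²(Δφ/2) + cos φ₁ · cos φ₂ · sin²(Δλ/2) = 0.731790.
c = 2·atan2(√a, √(1−a)) = 2.05283 rad → d = 6371·c ≈ 13078.57 km ≈ 7061.86 nmi.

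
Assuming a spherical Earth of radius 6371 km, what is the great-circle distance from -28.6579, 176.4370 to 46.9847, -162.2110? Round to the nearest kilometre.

8680 km

Δλ = -162.2110 − 176.4370 = -338.6480°; wrapped into (−180°, 180°]: 21.3520°.
Δφ = 46.9847 − -28.6579 = 75.6426°.
a = sin²(Δφ/2) + cos φ₁ · cos φ₂ · sin²(Δλ/2) = 0.396560.
c = 2·atan2(√a, √(1−a)) = 1.36241 rad → d = 6371·c ≈ 8679.92 km.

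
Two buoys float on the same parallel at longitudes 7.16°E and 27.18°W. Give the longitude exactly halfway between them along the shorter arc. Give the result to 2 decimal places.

Signed shortest Δλ from +7.16° to -27.18° is -34.34°.
Midpoint longitude = +7.16° + (-34.34°)/2 = +7.16° − 17.17° = -10.01°.

10.01°W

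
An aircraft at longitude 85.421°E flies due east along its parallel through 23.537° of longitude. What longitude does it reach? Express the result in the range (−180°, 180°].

108.958°E

Start at +85.421°; shift +23.537° → +108.958°.
+108.958° already lies in (−180°, 180°].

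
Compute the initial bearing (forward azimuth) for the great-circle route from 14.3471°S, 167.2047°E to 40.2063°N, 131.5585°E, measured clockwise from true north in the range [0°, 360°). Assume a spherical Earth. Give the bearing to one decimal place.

330.3°

Δλ = 131.5585 − 167.2047 = -35.6462°.
θ = atan2( sin Δλ · cos φ₂ , cos φ₁ · sin φ₂ − sin φ₁ · cos φ₂ · cos Δλ )
  = atan2(-0.44508, 0.77920) = -29.735° → normalised to [0°, 360°): 330.265°.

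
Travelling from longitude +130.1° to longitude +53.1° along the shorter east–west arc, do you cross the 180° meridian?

Signed shortest Δλ = ((53.1 − 130.1 + 180) mod 360) − 180 = -77.0°.
Going west by 77.0° from +130.1° reaches +53.1° without touching 180°.

No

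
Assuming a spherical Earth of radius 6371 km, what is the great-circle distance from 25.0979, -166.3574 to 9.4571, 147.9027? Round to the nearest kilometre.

5129 km

Δλ = 147.9027 − -166.3574 = 314.2601°; wrapped into (−180°, 180°]: -45.7399°.
Δφ = 9.4571 − 25.0979 = -15.6408°.
a = sin²(Δφ/2) + cos φ₁ · cos φ₂ · sin²(Δλ/2) = 0.153437.
c = 2·atan2(√a, √(1−a)) = 0.80498 rad → d = 6371·c ≈ 5128.52 km.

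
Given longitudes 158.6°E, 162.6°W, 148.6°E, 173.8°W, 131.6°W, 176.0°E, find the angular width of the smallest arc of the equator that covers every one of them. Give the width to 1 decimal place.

Sort the longitudes: -173.8°, -162.6°, -131.6°, +148.6°, +158.6°, +176.0°.
Eastward gaps between consecutive values (wrapping around): 11.2°, 31.0°, 280.2°, 10.0°, 17.4°, 10.2°.
Largest gap = 280.2° ⇒ minimal covering band is its complement: 360° − 280.2° = 79.8°.
Band runs from +148.6° eastward to -131.6°, crossing the antimeridian.

79.8°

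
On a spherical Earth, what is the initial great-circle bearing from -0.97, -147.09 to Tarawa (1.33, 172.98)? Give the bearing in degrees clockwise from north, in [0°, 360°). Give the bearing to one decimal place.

273.2°

Δλ = 172.98 − -147.09 = 320.07°; wrapped into (−180°, 180°]: -39.93°.
θ = atan2( sin Δλ · cos φ₂ , cos φ₁ · sin φ₂ − sin φ₁ · cos φ₂ · cos Δλ )
  = atan2(-0.64168, 0.03619) = -86.772° → normalised to [0°, 360°): 273.228°.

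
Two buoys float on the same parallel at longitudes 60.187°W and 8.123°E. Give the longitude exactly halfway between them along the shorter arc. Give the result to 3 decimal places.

Signed shortest Δλ from -60.187° to +8.123° is +68.310°.
Midpoint longitude = -60.187° + (+68.310°)/2 = -60.187° + 34.155° = -26.032°.

26.032°W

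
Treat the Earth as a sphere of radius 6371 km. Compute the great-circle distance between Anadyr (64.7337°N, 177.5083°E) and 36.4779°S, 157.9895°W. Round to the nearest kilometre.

11456 km

Δλ = -157.9895 − 177.5083 = -335.4978°; wrapped into (−180°, 180°]: 24.5022°.
Δφ = -36.4779 − 64.7337 = -101.2116°.
a = sin²(Δφ/2) + cos φ₁ · cos φ₂ · sin²(Δλ/2) = 0.612670.
c = 2·atan2(√a, √(1−a)) = 1.79809 rad → d = 6371·c ≈ 11455.62 km.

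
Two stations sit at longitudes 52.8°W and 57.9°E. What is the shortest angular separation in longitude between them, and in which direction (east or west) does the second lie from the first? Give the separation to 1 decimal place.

Raw difference: 57.9 − -52.8 = 110.7°.
Normalise into (−180°, 180°]: 110.7° stays 110.7°.
Positive ⇒ the second point lies to the east; separation 110.7°.

110.7° east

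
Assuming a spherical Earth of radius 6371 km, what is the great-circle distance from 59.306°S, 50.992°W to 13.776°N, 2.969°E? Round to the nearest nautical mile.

Δλ = 2.969 − -50.992 = 53.961°.
Δφ = 13.776 − -59.306 = 73.082°.
a = sin²(Δφ/2) + cos φ₁ · cos φ₂ · sin²(Δλ/2) = 0.456544.
c = 2·atan2(√a, √(1−a)) = 1.48377 rad → d = 6371·c ≈ 9453.13 km ≈ 5104.28 nmi.

5104 nmi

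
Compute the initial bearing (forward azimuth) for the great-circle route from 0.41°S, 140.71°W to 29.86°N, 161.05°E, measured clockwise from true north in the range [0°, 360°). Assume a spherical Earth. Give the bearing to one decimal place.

Δλ = 161.05 − -140.71 = 301.76°; wrapped into (−180°, 180°]: -58.24°.
θ = atan2( sin Δλ · cos φ₂ , cos φ₁ · sin φ₂ − sin φ₁ · cos φ₂ · cos Δλ )
  = atan2(-0.73738, 0.50114) = -55.799° → normalised to [0°, 360°): 304.201°.

304.2°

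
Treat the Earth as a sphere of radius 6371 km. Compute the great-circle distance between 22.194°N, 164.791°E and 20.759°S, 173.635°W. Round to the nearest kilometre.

Δλ = -173.635 − 164.791 = -338.426°; wrapped into (−180°, 180°]: 21.574°.
Δφ = -20.759 − 22.194 = -42.953°.
a = sin²(Δφ/2) + cos φ₁ · cos φ₂ · sin²(Δλ/2) = 0.164371.
c = 2·atan2(√a, √(1−a)) = 0.83489 rad → d = 6371·c ≈ 5319.10 km.

5319 km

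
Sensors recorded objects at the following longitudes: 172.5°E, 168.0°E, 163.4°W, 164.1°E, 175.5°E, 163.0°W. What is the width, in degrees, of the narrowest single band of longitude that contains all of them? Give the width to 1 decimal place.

32.9°

Sort the longitudes: -163.4°, -163.0°, +164.1°, +168.0°, +172.5°, +175.5°.
Eastward gaps between consecutive values (wrapping around): 0.4°, 327.1°, 3.9°, 4.5°, 3.0°, 21.1°.
Largest gap = 327.1° ⇒ minimal covering band is its complement: 360° − 327.1° = 32.9°.
Band runs from +164.1° eastward to -163.0°, crossing the antimeridian.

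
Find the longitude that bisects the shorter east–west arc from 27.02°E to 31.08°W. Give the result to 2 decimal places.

2.03°W

Signed shortest Δλ from +27.02° to -31.08° is -58.10°.
Midpoint longitude = +27.02° + (-58.10°)/2 = +27.02° − 29.05° = -2.03°.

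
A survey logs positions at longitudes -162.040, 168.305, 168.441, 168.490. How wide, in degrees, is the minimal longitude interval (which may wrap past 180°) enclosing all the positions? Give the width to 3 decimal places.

Sort the longitudes: -162.040°, +168.305°, +168.441°, +168.490°.
Eastward gaps between consecutive values (wrapping around): 330.345°, 0.136°, 0.049°, 29.470°.
Largest gap = 330.345° ⇒ minimal covering band is its complement: 360° − 330.345° = 29.655°.
Band runs from +168.305° eastward to -162.040°, crossing the antimeridian.

29.655°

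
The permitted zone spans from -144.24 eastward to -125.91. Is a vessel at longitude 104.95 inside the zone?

Band width going east from -144.24° to -125.91°: ((-125.91 − -144.24) mod 360) = 18.33°.
Offset of +104.95° east of the west edge: ((104.95 − -144.24) mod 360) = 249.19°.
249.19° > 18.33° ⇒ outside.

No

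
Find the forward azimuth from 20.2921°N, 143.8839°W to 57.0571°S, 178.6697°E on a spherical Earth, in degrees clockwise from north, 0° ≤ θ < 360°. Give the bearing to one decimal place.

199.4°

Δλ = 178.6697 − -143.8839 = 322.5536°; wrapped into (−180°, 180°]: -37.4464°.
θ = atan2( sin Δλ · cos φ₂ , cos φ₁ · sin φ₂ − sin φ₁ · cos φ₂ · cos Δλ )
  = atan2(-0.33064, -0.93686) = -160.561° → normalised to [0°, 360°): 199.439°.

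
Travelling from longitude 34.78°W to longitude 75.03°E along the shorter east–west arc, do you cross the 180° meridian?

Signed shortest Δλ = ((75.03 − -34.78 + 180) mod 360) − 180 = 109.81°.
Going east by 109.81° from -34.78° reaches +75.03° without touching 180°.

No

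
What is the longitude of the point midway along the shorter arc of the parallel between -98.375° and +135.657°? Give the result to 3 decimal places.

Signed shortest Δλ from -98.375° to +135.657° is -125.968°.
Midpoint longitude = -98.375° + (-125.968°)/2 = -98.375° − 62.984° = -161.359°.
(The naïve average (-98.375 + +135.657)/2 = 18.641° is on the wrong side of the globe.)

-161.359°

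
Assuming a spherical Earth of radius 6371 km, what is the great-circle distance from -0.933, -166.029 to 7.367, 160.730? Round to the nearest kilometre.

3801 km

Δλ = 160.730 − -166.029 = 326.759°; wrapped into (−180°, 180°]: -33.241°.
Δφ = 7.367 − -0.933 = 8.300°.
a = sin²(Δφ/2) + cos φ₁ · cos φ₂ · sin²(Δλ/2) = 0.086365.
c = 2·atan2(√a, √(1−a)) = 0.59656 rad → d = 6371·c ≈ 3800.72 km.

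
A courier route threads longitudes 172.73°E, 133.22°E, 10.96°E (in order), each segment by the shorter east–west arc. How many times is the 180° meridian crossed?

Leg 1: +172.73° → +133.22°, shortest Δλ = -39.51° (west) — does not cross 180°.
Leg 2: +133.22° → +10.96°, shortest Δλ = -122.26° (west) — does not cross 180°.
Total crossings: 0.

0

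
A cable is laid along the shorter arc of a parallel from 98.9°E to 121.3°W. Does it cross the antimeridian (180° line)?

Yes

Naïve |-121.3 − 98.9| = 220.2° > 180°, so the shorter arc goes the other way round — across 180°.
Signed shortest Δλ = ((-121.3 − 98.9 + 180) mod 360) − 180 = 139.8°.
Going east by 139.8° from +98.9° passes through 180° before reaching -121.3°.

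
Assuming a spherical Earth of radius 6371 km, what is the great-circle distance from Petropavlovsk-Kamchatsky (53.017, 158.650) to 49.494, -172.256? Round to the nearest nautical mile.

1105 nmi

Δλ = -172.256 − 158.650 = -330.906°; wrapped into (−180°, 180°]: 29.094°.
Δφ = 49.494 − 53.017 = -3.523°.
a = sin²(Δφ/2) + cos φ₁ · cos φ₂ · sin²(Δλ/2) = 0.025596.
c = 2·atan2(√a, √(1−a)) = 0.32136 rad → d = 6371·c ≈ 2047.37 km ≈ 1105.49 nmi.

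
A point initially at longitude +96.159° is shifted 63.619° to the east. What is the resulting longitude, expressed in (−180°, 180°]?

Start at +96.159°; shift +63.619° → +159.778°.
+159.778° already lies in (−180°, 180°].

+159.778°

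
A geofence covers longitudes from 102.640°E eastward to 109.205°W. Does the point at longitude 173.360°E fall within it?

Band width going east from +102.640° to -109.205°: ((-109.205 − 102.640) mod 360) = 148.155°.
Offset of +173.360° east of the west edge: ((173.360 − 102.640) mod 360) = 70.720°.
70.720° ≤ 148.155° ⇒ inside.

Yes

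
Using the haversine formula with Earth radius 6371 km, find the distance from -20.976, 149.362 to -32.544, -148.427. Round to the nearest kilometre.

Δλ = -148.427 − 149.362 = -297.789°; wrapped into (−180°, 180°]: 62.211°.
Δφ = -32.544 − -20.976 = -11.568°.
a = sin²(Δφ/2) + cos φ₁ · cos φ₂ · sin²(Δλ/2) = 0.220231.
c = 2·atan2(√a, √(1−a)) = 0.97697 rad → d = 6371·c ≈ 6224.26 km.

6224 km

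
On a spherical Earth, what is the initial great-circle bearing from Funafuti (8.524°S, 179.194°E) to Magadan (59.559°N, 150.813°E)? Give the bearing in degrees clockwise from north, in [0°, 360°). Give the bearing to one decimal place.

345.3°

Δλ = 150.813 − 179.194 = -28.381°.
θ = atan2( sin Δλ · cos φ₂ , cos φ₁ · sin φ₂ − sin φ₁ · cos φ₂ · cos Δλ )
  = atan2(-0.24083, 0.91870) = -14.689° → normalised to [0°, 360°): 345.311°.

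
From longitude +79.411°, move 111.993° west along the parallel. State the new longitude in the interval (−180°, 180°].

-32.582°

Start at +79.411°; shift −111.993° → -32.582°.
-32.582° already lies in (−180°, 180°].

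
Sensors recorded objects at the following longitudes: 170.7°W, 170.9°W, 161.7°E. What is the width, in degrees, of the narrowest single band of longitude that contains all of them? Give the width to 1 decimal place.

27.6°

Sort the longitudes: -170.9°, -170.7°, +161.7°.
Eastward gaps between consecutive values (wrapping around): 0.2°, 332.4°, 27.4°.
Largest gap = 332.4° ⇒ minimal covering band is its complement: 360° − 332.4° = 27.6°.
Band runs from +161.7° eastward to -170.7°, crossing the antimeridian.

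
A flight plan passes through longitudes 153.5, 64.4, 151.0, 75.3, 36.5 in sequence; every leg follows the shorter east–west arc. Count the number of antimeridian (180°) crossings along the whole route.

Leg 1: +153.5° → +64.4°, shortest Δλ = -89.1° (west) — does not cross 180°.
Leg 2: +64.4° → +151.0°, shortest Δλ = 86.6° (east) — does not cross 180°.
Leg 3: +151.0° → +75.3°, shortest Δλ = -75.7° (west) — does not cross 180°.
Leg 4: +75.3° → +36.5°, shortest Δλ = -38.8° (west) — does not cross 180°.
Total crossings: 0.

0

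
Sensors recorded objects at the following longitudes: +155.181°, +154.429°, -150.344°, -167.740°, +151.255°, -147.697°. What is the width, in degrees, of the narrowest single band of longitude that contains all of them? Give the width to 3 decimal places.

Sort the longitudes: -167.740°, -150.344°, -147.697°, +151.255°, +154.429°, +155.181°.
Eastward gaps between consecutive values (wrapping around): 17.396°, 2.647°, 298.952°, 3.174°, 0.752°, 37.079°.
Largest gap = 298.952° ⇒ minimal covering band is its complement: 360° − 298.952° = 61.048°.
Band runs from +151.255° eastward to -147.697°, crossing the antimeridian.

61.048°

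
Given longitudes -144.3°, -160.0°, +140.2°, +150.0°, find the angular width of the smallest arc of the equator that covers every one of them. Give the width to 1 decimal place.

75.5°

Sort the longitudes: -160.0°, -144.3°, +140.2°, +150.0°.
Eastward gaps between consecutive values (wrapping around): 15.7°, 284.5°, 9.8°, 50.0°.
Largest gap = 284.5° ⇒ minimal covering band is its complement: 360° − 284.5° = 75.5°.
Band runs from +140.2° eastward to -144.3°, crossing the antimeridian.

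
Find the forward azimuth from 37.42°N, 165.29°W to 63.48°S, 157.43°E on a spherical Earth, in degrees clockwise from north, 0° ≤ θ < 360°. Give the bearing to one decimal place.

196.3°

Δλ = 157.43 − -165.29 = 322.72°; wrapped into (−180°, 180°]: -37.28°.
θ = atan2( sin Δλ · cos φ₂ , cos φ₁ · sin φ₂ − sin φ₁ · cos φ₂ · cos Δλ )
  = atan2(-0.27046, -0.92652) = -163.727° → normalised to [0°, 360°): 196.273°.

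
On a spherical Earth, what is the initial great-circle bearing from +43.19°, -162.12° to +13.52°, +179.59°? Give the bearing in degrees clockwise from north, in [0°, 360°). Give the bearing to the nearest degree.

213°

Δλ = 179.59 − -162.12 = 341.71°; wrapped into (−180°, 180°]: -18.29°.
θ = atan2( sin Δλ · cos φ₂ , cos φ₁ · sin φ₂ − sin φ₁ · cos φ₂ · cos Δλ )
  = atan2(-0.30513, -0.46139) = -146.522° → normalised to [0°, 360°): 213.478°.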